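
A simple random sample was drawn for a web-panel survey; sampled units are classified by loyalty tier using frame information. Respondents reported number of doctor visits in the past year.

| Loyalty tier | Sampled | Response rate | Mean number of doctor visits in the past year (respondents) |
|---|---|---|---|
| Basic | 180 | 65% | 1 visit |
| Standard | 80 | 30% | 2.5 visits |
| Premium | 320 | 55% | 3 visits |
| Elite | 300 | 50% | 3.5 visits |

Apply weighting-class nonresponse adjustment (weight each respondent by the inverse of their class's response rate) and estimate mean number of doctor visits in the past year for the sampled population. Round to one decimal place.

Weighting each respondent by the inverse class response rate inflates each class back to its sampled size, so the class weight is n_sampled:
  Basic: 180 × 1 = 180
  Standard: 80 × 2.5 = 200
  Premium: 320 × 3 = 960
  Elite: 300 × 3.5 = 1050
Adjusted estimate = 2390 / 880 = 2.71591 → 2.7.

2.7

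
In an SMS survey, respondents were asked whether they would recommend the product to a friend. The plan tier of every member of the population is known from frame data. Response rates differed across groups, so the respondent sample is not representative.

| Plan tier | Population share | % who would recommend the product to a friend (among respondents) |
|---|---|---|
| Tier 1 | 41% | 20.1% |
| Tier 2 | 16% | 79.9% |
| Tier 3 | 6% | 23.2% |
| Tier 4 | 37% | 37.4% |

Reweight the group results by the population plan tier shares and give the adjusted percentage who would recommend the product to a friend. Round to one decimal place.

Reweight to the known plan tier distribution:
  Tier 1: 0.41 × 20.1 = 8.241
  Tier 2: 0.16 × 79.9 = 12.784
  Tier 3: 0.06 × 23.2 = 1.392
  Tier 4: 0.37 × 37.4 = 13.838
Post-stratified estimate = 36.255 → 36.3%.

36.3%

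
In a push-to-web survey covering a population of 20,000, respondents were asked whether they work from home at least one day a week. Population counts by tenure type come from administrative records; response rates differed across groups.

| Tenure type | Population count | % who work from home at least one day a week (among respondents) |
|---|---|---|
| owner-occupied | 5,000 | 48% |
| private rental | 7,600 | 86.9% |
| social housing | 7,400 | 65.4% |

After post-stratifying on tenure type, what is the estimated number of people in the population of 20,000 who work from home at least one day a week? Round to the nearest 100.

13,800

Each cell contributes its population count × the respondent rate:
  owner-occupied: 5,000 × 48% = 2400
  private rental: 7,600 × 86.9% = 6604.4
  social housing: 7,400 × 65.4% = 4839.6
Estimated total = 13,844 → 13,800.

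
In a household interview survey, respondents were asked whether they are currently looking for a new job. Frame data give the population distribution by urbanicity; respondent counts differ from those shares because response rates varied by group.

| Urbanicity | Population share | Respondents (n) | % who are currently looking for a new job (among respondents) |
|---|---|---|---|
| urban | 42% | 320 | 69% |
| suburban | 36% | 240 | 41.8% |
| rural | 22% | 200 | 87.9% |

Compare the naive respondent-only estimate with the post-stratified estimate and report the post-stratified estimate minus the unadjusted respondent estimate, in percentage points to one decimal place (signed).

-2.0 percentage points

Without adjustment, the pooled respondent share is:
  (320/760)×69 + (240/760)×41.8 + (200/760)×87.9 = 65.3842%
Reweighting by population urbanicity shares:
  0.42×69 + 0.36×41.8 + 0.22×87.9 = 63.366%
Difference = 63.366 − 65.3842 = -2.0182 pp.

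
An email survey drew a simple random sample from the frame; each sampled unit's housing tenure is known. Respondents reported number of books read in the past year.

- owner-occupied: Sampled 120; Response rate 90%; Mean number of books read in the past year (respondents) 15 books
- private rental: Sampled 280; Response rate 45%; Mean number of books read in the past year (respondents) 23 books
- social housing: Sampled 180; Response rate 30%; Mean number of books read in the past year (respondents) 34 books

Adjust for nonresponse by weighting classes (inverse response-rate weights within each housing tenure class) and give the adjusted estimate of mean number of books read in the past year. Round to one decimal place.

24.8

With weight = n_sampled/n_responded per class, the weighted class total is n_sampled:
  owner-occupied: 120 × 15 = 1800
  private rental: 280 × 23 = 6440
  social housing: 180 × 34 = 6120
Adjusted estimate = 14,360 / 580 = 24.7586 → 24.8.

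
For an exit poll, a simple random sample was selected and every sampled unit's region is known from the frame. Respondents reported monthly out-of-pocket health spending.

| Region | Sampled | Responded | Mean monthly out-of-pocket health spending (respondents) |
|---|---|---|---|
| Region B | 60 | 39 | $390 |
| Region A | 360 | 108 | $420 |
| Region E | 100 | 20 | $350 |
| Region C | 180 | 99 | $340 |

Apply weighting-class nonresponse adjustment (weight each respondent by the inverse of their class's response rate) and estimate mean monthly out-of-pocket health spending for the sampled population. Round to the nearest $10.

$390

Response rates by class: Region B 39/60 = 65%, Region A 108/360 = 30%, Region E 20/100 = 20%, Region C 99/180 = 55%.
Inverse-response-rate weighting restores each class to its sampled count, so class totals weight by n_sampled:
  Region B: 60 × 390 = 23,400
  Region A: 360 × 420 = 151,200
  Region E: 100 × 350 = 35,000
  Region C: 180 × 340 = 61,200
Adjusted estimate = 270,800 / 700 = 386.857 → $390.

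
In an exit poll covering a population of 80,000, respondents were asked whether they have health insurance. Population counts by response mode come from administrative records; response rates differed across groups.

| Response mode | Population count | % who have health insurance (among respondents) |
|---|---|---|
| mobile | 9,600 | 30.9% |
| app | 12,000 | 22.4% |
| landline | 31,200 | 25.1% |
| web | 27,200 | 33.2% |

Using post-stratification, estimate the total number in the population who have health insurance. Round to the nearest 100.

22,500

Apply each group's respondent rate to its population count:
  mobile: 9,600 × 30.9% = 2966.4
  app: 12,000 × 22.4% = 2688
  landline: 31,200 × 25.1% = 7831.2
  web: 27,200 × 33.2% = 9030.4
Estimated total = 22,516 → 22,500.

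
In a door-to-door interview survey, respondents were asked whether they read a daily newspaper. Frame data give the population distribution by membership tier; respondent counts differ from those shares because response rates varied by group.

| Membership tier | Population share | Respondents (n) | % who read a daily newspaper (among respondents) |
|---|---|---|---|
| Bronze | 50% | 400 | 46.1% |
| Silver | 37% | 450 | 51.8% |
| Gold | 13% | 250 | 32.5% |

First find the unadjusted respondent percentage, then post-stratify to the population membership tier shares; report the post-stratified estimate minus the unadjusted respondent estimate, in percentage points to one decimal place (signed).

Unadjusted (pooled respondent) estimate weights by respondent counts:
  (400/1100)×46.1 + (450/1100)×51.8 + (250/1100)×32.5 = 45.3409%
Post-stratifying to population shares instead:
  0.5×46.1 + 0.37×51.8 + 0.13×32.5 = 46.441%
Difference = 46.441 − 45.3409 = 1.1001 pp.

+1.1 percentage points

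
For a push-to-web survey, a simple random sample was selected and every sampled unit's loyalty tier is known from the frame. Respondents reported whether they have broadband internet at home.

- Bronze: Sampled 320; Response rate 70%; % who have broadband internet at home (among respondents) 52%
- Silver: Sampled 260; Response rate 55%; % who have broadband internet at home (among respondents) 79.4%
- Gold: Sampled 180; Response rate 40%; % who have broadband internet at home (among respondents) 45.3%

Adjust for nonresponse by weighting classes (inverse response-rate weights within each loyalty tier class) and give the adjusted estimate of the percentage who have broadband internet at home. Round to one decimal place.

Weighting each respondent by the inverse class response rate inflates each class back to its sampled size, so the class weight is n_sampled:
  Bronze: 320 × 52 = 16,640
  Silver: 260 × 79.4 = 20,644
  Gold: 180 × 45.3 = 8154
Adjusted estimate = 45,438 / 760 = 59.7868 → 59.8%.

59.8%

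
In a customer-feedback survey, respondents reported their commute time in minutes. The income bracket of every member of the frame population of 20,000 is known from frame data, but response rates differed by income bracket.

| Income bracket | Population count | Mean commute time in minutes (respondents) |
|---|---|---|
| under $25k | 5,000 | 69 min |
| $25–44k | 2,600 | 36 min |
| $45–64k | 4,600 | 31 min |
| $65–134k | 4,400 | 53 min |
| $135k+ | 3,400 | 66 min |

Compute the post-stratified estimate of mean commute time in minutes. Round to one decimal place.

51.9

Weight each group's respondent value by its population share:
  under $25k: (5,000/20,000) × 69 = 17.25
  $25–44k: (2,600/20,000) × 36 = 4.68
  $45–64k: (4,600/20,000) × 31 = 7.13
  $65–134k: (4,400/20,000) × 53 = 11.66
  $135k+: (3,400/20,000) × 66 = 11.22
Post-stratified estimate = 51.94 → 51.9.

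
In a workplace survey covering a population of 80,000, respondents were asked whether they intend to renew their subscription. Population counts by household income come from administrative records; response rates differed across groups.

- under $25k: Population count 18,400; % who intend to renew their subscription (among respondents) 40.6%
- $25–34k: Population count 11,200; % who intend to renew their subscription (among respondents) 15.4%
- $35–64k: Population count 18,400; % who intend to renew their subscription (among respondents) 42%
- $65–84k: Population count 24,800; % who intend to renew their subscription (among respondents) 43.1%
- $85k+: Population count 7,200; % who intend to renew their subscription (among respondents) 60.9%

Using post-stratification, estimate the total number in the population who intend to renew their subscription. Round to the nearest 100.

32,000

Estimated count per cell = population count × respondent percentage:
  under $25k: 18,400 × 40.6% = 7470.4
  $25–34k: 11,200 × 15.4% = 1724.8
  $35–64k: 18,400 × 42% = 7728
  $65–84k: 24,800 × 43.1% = 10688.8
  $85k+: 7,200 × 60.9% = 4384.8
Estimated total = 31996.8 → 32,000.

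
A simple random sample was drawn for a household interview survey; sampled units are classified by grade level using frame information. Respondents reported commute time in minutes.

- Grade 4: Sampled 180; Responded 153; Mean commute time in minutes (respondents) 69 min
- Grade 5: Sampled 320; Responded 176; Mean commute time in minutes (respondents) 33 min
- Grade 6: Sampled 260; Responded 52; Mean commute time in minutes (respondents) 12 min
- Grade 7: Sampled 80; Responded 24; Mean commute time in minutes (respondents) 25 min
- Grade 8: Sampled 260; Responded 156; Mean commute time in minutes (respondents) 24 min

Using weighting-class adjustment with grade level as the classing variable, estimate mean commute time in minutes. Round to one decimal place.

31.2

Class response rates: Grade 4 153/180 = 85%, Grade 5 176/320 = 55%, Grade 6 52/260 = 20%, Grade 7 24/80 = 30%, Grade 8 156/260 = 60%.
Each respondent's weight = sampled/responded in their class; summing within a class gives n_sampled, so:
  Grade 4: 180 × 69 = 12,420
  Grade 5: 320 × 33 = 10,560
  Grade 6: 260 × 12 = 3120
  Grade 7: 80 × 25 = 2000
  Grade 8: 260 × 24 = 6240
Adjusted estimate = 34,340 / 1,100 = 31.2182 → 31.2.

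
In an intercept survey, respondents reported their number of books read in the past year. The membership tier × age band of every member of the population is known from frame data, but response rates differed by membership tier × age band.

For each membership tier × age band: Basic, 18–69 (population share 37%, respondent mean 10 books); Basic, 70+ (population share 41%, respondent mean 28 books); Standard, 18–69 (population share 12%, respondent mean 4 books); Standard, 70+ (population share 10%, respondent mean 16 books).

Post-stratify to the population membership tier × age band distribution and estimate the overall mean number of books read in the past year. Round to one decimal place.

17.3

Each cell contributes population-share × respondent value:
  Basic, 18–69: 0.37 × 10 = 3.7
  Basic, 70+: 0.41 × 28 = 11.48
  Standard, 18–69: 0.12 × 4 = 0.48
  Standard, 70+: 0.1 × 16 = 1.6
Post-stratified estimate = 17.26 → 17.3.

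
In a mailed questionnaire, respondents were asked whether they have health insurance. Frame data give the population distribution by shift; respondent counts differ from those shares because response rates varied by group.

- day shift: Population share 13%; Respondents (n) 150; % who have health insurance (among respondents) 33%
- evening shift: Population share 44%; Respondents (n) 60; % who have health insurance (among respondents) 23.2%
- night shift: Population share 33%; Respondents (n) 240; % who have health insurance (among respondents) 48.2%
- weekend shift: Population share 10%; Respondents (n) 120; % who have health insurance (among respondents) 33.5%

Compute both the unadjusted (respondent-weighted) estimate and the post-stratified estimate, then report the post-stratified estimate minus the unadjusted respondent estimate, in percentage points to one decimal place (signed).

Naive respondent-only estimate (weights = respondent counts):
  (150/570)×33 + (60/570)×23.2 + (240/570)×48.2 + (120/570)×33.5 = 38.4737%
Post-stratifying to population shares instead:
  0.13×33 + 0.44×23.2 + 0.33×48.2 + 0.1×33.5 = 33.754%
Difference = 33.754 − 38.4737 = -4.7197 pp.

-4.7 percentage points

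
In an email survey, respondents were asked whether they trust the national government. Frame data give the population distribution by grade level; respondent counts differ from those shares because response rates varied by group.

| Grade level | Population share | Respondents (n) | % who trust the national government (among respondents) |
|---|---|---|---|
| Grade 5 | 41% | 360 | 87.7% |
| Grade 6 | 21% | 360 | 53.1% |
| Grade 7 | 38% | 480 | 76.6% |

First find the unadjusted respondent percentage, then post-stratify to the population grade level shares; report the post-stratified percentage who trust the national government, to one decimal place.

Naive respondent-only estimate (weights = respondent counts):
  (360/1200)×87.7 + (360/1200)×53.1 + (480/1200)×76.6 = 72.88%
Post-stratifying to population shares instead:
  0.41×87.7 + 0.21×53.1 + 0.38×76.6 = 76.216%

76.2%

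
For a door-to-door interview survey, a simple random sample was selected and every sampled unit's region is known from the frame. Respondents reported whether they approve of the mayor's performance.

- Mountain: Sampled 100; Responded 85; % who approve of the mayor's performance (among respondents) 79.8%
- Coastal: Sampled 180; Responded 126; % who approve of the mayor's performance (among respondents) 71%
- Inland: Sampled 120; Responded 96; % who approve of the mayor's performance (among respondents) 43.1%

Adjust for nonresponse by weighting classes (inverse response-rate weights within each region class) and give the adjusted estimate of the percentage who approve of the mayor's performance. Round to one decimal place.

64.8%

Class response rates: Mountain 85/100 = 85%, Coastal 126/180 = 70%, Inland 96/120 = 80%.
Each respondent's weight = sampled/responded in their class; summing within a class gives n_sampled, so:
  Mountain: 100 × 79.8 = 7980
  Coastal: 180 × 71 = 12,780
  Inland: 120 × 43.1 = 5172
Adjusted estimate = 25,932 / 400 = 64.83 → 64.8%.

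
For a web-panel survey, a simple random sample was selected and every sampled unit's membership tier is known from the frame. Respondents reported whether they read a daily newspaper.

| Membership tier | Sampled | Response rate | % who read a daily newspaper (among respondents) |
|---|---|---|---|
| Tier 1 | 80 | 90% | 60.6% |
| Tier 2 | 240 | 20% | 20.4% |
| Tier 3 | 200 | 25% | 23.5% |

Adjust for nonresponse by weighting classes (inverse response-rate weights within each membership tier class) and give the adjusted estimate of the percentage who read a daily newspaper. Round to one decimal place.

With weight = n_sampled/n_responded per class, the weighted class total is n_sampled:
  Tier 1: 80 × 60.6 = 4848
  Tier 2: 240 × 20.4 = 4896
  Tier 3: 200 × 23.5 = 4700
Adjusted estimate = 14,444 / 520 = 27.7769 → 27.8%.

27.8%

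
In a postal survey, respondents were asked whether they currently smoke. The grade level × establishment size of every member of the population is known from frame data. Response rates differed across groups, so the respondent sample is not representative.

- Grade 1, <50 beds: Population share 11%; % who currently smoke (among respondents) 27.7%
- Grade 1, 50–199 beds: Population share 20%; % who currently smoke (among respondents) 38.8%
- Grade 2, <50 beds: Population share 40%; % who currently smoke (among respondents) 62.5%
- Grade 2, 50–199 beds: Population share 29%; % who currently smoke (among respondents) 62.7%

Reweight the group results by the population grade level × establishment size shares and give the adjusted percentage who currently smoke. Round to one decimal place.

Post-stratification weights by population share, not respondent share:
  Grade 1, <50 beds: 0.11 × 27.7 = 3.047
  Grade 1, 50–199 beds: 0.2 × 38.8 = 7.76
  Grade 2, <50 beds: 0.4 × 62.5 = 25
  Grade 2, 50–199 beds: 0.29 × 62.7 = 18.183
Post-stratified estimate = 53.99 → 54.0%.

54.0%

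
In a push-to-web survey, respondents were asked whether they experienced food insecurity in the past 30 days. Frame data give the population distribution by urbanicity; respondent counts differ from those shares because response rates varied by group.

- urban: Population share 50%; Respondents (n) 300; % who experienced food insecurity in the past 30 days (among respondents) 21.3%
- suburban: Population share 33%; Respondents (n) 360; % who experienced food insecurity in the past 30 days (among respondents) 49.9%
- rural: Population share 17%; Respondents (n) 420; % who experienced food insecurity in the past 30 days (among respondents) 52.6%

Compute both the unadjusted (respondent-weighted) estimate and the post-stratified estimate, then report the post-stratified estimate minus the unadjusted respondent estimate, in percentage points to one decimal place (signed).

Naive respondent-only estimate (weights = respondent counts):
  (300/1080)×21.3 + (360/1080)×49.9 + (420/1080)×52.6 = 43.0056%
Reweighting by population urbanicity shares:
  0.5×21.3 + 0.33×49.9 + 0.17×52.6 = 36.059%
Difference = 36.059 − 43.0056 = -6.9466 pp.

-6.9 percentage points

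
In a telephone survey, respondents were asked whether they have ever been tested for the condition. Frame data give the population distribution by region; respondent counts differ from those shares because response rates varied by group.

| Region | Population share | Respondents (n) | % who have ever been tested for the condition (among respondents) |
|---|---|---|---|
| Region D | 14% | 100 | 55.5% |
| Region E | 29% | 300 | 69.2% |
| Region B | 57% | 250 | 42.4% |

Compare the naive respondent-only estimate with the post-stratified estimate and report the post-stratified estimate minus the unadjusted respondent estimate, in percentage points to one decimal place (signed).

-4.8 percentage points

Naive respondent-only estimate (weights = respondent counts):
  (100/650)×55.5 + (300/650)×69.2 + (250/650)×42.4 = 56.7846%
Post-stratifying to population shares instead:
  0.14×55.5 + 0.29×69.2 + 0.57×42.4 = 52.006%
Difference = 52.006 − 56.7846 = -4.7786 pp.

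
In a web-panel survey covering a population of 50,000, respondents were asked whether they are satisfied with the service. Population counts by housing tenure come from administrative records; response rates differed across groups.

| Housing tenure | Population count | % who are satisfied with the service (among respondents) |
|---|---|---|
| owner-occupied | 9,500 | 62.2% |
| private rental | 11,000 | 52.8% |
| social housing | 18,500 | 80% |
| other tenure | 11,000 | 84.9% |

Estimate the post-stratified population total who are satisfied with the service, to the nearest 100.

Estimated count per cell = population count × respondent percentage:
  owner-occupied: 9,500 × 62.2% = 5909
  private rental: 11,000 × 52.8% = 5808
  social housing: 18,500 × 80% = 14,800
  other tenure: 11,000 × 84.9% = 9339
Estimated total = 35,856 → 35,900.

35,900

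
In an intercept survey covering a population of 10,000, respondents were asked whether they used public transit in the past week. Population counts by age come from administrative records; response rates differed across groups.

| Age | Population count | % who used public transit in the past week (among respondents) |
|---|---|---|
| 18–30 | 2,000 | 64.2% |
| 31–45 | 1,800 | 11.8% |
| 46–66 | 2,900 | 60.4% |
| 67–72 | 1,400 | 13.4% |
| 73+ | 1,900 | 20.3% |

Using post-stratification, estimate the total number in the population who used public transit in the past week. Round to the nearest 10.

3,820

Each cell contributes its population count × the respondent rate:
  18–30: 2,000 × 64.2% = 1284
  31–45: 1,800 × 11.8% = 212.4
  46–66: 2,900 × 60.4% = 1751.6
  67–72: 1,400 × 13.4% = 187.6
  73+: 1,900 × 20.3% = 385.7
Estimated total = 3821.3 → 3,820.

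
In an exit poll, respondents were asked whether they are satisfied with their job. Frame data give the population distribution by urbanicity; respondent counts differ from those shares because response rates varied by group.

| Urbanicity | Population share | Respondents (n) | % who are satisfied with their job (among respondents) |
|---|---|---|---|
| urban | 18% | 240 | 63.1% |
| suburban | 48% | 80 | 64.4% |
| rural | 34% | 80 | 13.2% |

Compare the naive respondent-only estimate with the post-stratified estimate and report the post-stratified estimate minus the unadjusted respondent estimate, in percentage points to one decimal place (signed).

-6.6 percentage points

Naive respondent-only estimate (weights = respondent counts):
  (240/400)×63.1 + (80/400)×64.4 + (80/400)×13.2 = 53.38%
Post-stratified estimate weights by population shares:
  0.18×63.1 + 0.48×64.4 + 0.34×13.2 = 46.758%
Difference = 46.758 − 53.38 = -6.622 pp.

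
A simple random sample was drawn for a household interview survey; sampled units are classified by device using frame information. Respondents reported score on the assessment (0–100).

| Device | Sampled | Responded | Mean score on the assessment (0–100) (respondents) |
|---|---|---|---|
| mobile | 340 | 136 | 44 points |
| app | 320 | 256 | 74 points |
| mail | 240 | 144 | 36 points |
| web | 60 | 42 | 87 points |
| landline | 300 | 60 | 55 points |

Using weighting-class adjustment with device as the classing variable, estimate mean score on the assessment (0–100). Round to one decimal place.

Response rates by class: mobile 136/340 = 40%, app 256/320 = 80%, mail 144/240 = 60%, web 42/60 = 70%, landline 60/300 = 20%.
Weighting each respondent by the inverse class response rate inflates each class back to its sampled size, so the class weight is n_sampled:
  mobile: 340 × 44 = 14,960
  app: 320 × 74 = 23,680
  mail: 240 × 36 = 8640
  web: 60 × 87 = 5220
  landline: 300 × 55 = 16,500
Adjusted estimate = 69,000 / 1,260 = 54.7619 → 54.8.

54.8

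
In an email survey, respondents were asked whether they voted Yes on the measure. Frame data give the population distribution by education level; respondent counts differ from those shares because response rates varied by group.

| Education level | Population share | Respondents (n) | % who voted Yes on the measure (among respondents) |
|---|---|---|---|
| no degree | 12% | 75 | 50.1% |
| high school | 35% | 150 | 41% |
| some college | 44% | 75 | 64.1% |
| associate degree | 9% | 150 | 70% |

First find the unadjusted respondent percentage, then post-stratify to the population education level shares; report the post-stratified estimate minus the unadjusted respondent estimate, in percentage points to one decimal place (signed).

Without adjustment, the pooled respondent share is:
  (75/450)×50.1 + (150/450)×41 + (75/450)×64.1 + (150/450)×70 = 56.0333%
Post-stratifying to population shares instead:
  0.12×50.1 + 0.35×41 + 0.44×64.1 + 0.09×70 = 54.866%
Difference = 54.866 − 56.0333 = -1.1673 pp.

-1.2 percentage points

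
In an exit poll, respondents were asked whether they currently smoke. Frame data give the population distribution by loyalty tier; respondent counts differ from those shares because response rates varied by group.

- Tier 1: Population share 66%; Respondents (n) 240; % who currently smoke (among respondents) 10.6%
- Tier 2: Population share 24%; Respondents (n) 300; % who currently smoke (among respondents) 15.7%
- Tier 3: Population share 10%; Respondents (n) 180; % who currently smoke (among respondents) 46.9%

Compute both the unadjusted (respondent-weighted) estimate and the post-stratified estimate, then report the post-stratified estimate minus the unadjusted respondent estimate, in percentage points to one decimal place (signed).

Unadjusted (pooled respondent) estimate weights by respondent counts:
  (240/720)×10.6 + (300/720)×15.7 + (180/720)×46.9 = 21.8%
Reweighting by population loyalty tier shares:
  0.66×10.6 + 0.24×15.7 + 0.1×46.9 = 15.454%
Difference = 15.454 − 21.8 = -6.346 pp.

-6.3 percentage points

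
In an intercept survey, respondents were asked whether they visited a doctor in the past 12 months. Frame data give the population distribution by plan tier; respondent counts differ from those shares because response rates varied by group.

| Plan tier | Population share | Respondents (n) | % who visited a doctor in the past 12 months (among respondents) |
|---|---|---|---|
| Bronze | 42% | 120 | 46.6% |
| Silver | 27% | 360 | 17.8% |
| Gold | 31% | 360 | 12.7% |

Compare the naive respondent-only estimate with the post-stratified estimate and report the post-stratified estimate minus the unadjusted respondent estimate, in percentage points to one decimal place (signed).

Unadjusted (pooled respondent) estimate weights by respondent counts:
  (120/840)×46.6 + (360/840)×17.8 + (360/840)×12.7 = 19.7286%
Reweighting by population plan tier shares:
  0.42×46.6 + 0.27×17.8 + 0.31×12.7 = 28.315%
Difference = 28.315 − 19.7286 = 8.5864 pp.

+8.6 percentage points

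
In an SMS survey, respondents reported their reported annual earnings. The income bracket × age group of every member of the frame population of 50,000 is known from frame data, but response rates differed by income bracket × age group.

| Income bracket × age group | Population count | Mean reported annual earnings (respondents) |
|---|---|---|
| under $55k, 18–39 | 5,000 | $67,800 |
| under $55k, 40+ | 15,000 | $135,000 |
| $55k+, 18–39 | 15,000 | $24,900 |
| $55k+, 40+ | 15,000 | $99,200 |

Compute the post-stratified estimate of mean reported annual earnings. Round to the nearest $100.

$84,500

Weight each group's respondent value by its population share:
  under $55k, 18–39: (5,000/50,000) × 67,800 = 6780
  under $55k, 40+: (15,000/50,000) × 135,000 = 40,500
  $55k+, 18–39: (15,000/50,000) × 24,900 = 7470
  $55k+, 40+: (15,000/50,000) × 99,200 = 29,760
Post-stratified estimate = 84,510 → $84,500.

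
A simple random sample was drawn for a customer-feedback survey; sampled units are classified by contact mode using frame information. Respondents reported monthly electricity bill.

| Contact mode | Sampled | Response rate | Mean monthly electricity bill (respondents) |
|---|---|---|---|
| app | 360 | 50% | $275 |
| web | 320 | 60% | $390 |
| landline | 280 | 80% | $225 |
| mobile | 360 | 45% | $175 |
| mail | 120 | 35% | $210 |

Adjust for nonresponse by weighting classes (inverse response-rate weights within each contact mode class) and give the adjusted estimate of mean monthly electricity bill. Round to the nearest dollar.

With weight = n_sampled/n_responded per class, the weighted class total is n_sampled:
  app: 360 × 275 = 99,000
  web: 320 × 390 = 124,800
  landline: 280 × 225 = 63,000
  mobile: 360 × 175 = 63,000
  mail: 120 × 210 = 25,200
Adjusted estimate = 375,000 / 1,440 = 260.417 → $260.

$260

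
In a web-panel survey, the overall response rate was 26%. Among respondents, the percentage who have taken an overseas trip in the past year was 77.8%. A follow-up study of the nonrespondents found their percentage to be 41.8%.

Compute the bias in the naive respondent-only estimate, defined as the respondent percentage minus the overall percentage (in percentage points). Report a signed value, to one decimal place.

Nonresponse fraction = 1 − 0.26 = 0.74.
Bias = (nonresponse fraction) × (respondent percentage − nonrespondent percentage)
     = 0.74 × (77.8 − 41.8) = 0.74 × 36 = 26.64.

+26.6 percentage points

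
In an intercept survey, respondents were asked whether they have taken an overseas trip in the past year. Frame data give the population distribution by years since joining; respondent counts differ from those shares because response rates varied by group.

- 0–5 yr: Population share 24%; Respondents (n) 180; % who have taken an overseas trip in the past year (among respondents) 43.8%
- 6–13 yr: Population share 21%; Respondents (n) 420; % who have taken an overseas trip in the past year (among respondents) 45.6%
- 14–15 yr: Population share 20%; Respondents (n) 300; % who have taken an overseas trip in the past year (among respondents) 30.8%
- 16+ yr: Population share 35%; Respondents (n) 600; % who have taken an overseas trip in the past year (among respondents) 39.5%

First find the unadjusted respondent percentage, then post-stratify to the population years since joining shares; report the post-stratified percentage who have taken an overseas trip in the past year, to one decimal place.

Without adjustment, the pooled respondent share is:
  (180/1500)×43.8 + (420/1500)×45.6 + (300/1500)×30.8 + (600/1500)×39.5 = 39.984%
Post-stratifying to population shares instead:
  0.24×43.8 + 0.21×45.6 + 0.2×30.8 + 0.35×39.5 = 40.073%

40.1%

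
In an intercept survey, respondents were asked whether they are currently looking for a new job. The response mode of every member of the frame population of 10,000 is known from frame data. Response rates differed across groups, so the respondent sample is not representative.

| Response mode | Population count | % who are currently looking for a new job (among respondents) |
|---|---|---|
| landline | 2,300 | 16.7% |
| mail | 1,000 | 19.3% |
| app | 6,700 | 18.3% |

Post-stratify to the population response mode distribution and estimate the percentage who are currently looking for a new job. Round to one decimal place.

Each cell contributes population-share × respondent value:
  landline: (2,300/10,000) × 16.7 = 3.841
  mail: (1,000/10,000) × 19.3 = 1.93
  app: (6,700/10,000) × 18.3 = 12.261
Post-stratified estimate = 18.032 → 18.0%.

18.0%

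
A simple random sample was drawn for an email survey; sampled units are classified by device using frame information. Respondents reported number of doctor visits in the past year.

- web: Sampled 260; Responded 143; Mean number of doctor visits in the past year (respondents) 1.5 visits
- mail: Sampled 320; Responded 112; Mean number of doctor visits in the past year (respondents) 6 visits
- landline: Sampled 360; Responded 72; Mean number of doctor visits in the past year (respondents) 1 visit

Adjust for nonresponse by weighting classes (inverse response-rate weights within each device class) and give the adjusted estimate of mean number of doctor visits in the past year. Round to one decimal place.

Class response rates: web 143/260 = 55%, mail 112/320 = 35%, landline 72/360 = 20%.
With weight = n_sampled/n_responded per class, the weighted class total is n_sampled:
  web: 260 × 1.5 = 390
  mail: 320 × 6 = 1920
  landline: 360 × 1 = 360
Adjusted estimate = 2670 / 940 = 2.84043 → 2.8.

2.8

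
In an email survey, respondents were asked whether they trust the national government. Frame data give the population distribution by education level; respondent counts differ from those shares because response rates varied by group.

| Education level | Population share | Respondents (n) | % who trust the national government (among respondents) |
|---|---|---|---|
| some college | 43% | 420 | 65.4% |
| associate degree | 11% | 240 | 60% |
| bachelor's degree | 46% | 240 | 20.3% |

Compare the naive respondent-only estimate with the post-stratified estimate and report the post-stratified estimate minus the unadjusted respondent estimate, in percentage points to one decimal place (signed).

-7.9 percentage points

Naive respondent-only estimate (weights = respondent counts):
  (420/900)×65.4 + (240/900)×60 + (240/900)×20.3 = 51.9333%
Reweighting by population education level shares:
  0.43×65.4 + 0.11×60 + 0.46×20.3 = 44.06%
Difference = 44.06 − 51.9333 = -7.8733 pp.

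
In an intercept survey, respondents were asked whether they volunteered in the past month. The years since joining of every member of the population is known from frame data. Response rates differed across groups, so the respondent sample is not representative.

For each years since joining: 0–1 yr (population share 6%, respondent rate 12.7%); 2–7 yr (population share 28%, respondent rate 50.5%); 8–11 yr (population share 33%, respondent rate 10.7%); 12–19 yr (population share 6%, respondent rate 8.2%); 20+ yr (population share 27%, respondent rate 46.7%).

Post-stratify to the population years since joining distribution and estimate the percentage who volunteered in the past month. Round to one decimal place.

31.5%

Post-stratification weights by population share, not respondent share:
  0–1 yr: 0.06 × 12.7 = 0.762
  2–7 yr: 0.28 × 50.5 = 14.14
  8–11 yr: 0.33 × 10.7 = 3.531
  12–19 yr: 0.06 × 8.2 = 0.492
  20+ yr: 0.27 × 46.7 = 12.609
Post-stratified estimate = 31.534 → 31.5%.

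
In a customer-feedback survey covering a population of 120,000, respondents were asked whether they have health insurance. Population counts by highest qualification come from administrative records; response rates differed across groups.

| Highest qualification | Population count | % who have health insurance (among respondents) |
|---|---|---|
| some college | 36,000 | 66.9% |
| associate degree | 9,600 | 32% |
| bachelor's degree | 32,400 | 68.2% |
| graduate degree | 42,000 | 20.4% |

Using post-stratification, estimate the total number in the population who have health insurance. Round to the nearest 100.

57,800

Each cell contributes its population count × the respondent rate:
  some college: 36,000 × 66.9% = 24,084
  associate degree: 9,600 × 32% = 3072
  bachelor's degree: 32,400 × 68.2% = 22096.8
  graduate degree: 42,000 × 20.4% = 8568
Estimated total = 57820.8 → 57,800.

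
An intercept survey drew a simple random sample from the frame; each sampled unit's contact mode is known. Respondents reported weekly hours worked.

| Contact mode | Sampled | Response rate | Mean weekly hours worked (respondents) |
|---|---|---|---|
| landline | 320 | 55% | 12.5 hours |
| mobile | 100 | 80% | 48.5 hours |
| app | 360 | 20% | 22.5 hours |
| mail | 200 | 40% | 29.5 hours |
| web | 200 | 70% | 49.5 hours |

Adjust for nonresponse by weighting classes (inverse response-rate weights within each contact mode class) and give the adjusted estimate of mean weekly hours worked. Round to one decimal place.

Weighting each respondent by the inverse class response rate inflates each class back to its sampled size, so the class weight is n_sampled:
  landline: 320 × 12.5 = 4000
  mobile: 100 × 48.5 = 4850
  app: 360 × 22.5 = 8100
  mail: 200 × 29.5 = 5900
  web: 200 × 49.5 = 9900
Adjusted estimate = 32,750 / 1,180 = 27.7542 → 27.8.

27.8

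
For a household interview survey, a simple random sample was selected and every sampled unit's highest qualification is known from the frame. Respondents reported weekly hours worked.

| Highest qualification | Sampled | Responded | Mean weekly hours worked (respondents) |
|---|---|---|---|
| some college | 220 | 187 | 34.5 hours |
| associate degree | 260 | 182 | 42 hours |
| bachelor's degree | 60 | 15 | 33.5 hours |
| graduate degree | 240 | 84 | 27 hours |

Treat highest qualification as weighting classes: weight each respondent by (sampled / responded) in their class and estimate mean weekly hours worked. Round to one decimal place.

34.6

Class response rates: some college 187/220 = 85%, associate degree 182/260 = 70%, bachelor's degree 15/60 = 25%, graduate degree 84/240 = 35%.
Each respondent's weight = sampled/responded in their class; summing within a class gives n_sampled, so:
  some college: 220 × 34.5 = 7590
  associate degree: 260 × 42 = 10,920
  bachelor's degree: 60 × 33.5 = 2010
  graduate degree: 240 × 27 = 6480
Adjusted estimate = 27,000 / 780 = 34.6154 → 34.6.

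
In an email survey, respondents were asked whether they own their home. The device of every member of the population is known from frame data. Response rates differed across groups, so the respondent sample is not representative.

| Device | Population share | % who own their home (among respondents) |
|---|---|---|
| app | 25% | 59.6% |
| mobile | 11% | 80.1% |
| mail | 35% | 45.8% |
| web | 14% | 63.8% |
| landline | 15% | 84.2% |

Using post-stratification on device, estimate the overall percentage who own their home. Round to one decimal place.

61.3%

Reweight to the known device distribution:
  app: 0.25 × 59.6 = 14.9
  mobile: 0.11 × 80.1 = 8.811
  mail: 0.35 × 45.8 = 16.03
  web: 0.14 × 63.8 = 8.932
  landline: 0.15 × 84.2 = 12.63
Post-stratified estimate = 61.303 → 61.3%.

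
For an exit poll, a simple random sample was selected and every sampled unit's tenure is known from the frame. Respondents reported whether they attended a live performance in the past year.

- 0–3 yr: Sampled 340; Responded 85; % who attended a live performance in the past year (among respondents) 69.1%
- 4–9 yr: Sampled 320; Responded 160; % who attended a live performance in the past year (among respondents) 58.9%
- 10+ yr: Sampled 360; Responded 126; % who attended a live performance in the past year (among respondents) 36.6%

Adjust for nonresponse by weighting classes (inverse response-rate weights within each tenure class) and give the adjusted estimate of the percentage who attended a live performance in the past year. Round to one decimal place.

Response rates by class: 0–3 yr 85/340 = 25%, 4–9 yr 160/320 = 50%, 10+ yr 126/360 = 35%.
Inverse-response-rate weighting restores each class to its sampled count, so class totals weight by n_sampled:
  0–3 yr: 340 × 69.1 = 23494
  4–9 yr: 320 × 58.9 = 18,848
  10+ yr: 360 × 36.6 = 13,176
Adjusted estimate = 55,518 / 1,020 = 54.4294 → 54.4%.

54.4%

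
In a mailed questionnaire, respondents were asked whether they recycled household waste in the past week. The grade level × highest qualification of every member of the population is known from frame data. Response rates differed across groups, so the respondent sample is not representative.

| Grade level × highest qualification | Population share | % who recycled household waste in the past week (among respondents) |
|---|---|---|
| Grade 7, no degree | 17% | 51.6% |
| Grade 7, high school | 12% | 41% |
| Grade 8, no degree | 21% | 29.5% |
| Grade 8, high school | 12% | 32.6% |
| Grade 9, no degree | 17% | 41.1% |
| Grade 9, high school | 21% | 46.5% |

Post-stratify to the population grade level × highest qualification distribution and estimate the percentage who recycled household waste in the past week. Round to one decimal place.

40.6%

Each cell contributes population-share × respondent value:
  Grade 7, no degree: 0.17 × 51.6 = 8.772
  Grade 7, high school: 0.12 × 41 = 4.92
  Grade 8, no degree: 0.21 × 29.5 = 6.195
  Grade 8, high school: 0.12 × 32.6 = 3.912
  Grade 9, no degree: 0.17 × 41.1 = 6.987
  Grade 9, high school: 0.21 × 46.5 = 9.765
Post-stratified estimate = 40.551 → 40.6%.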